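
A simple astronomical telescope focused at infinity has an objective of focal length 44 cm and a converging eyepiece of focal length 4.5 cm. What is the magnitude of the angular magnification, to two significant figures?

9.8

|M| = f_obj/|f_eye| = 44/4.5 = 9.778.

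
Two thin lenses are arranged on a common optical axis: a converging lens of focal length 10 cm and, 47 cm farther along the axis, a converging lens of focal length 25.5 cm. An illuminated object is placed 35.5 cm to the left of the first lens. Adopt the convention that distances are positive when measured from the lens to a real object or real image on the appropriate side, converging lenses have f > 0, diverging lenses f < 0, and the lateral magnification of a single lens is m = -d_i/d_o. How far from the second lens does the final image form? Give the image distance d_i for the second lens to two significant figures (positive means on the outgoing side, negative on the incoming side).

110 cm

Applying the thin-lens equation to the first lens, 1/10 = 1/35.5 + 1/d_i1, which gives d_i1 = 13.922 cm.
That image sits 33.078 cm in front of the second lens, so d_o2 = 33.078 cm.
Applying the thin-lens equation again with f_2 = 25.5 cm and d_o2 = 33.078 cm gives d_i2 = 111.303 cm.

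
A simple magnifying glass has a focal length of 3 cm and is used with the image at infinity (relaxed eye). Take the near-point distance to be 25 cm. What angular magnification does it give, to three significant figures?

M = D/f = 25/3 = 8.333.

8.33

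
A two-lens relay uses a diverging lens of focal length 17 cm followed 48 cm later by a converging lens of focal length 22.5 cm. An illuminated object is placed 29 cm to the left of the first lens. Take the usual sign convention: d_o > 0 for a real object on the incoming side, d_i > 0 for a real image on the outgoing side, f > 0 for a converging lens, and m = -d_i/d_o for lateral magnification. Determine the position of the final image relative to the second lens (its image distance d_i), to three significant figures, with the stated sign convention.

36.5 cm

First lens: d_i1 = 1/(1/(-17) - 1/29) = -10.717 cm.
With d_i1 < 0 the first image is virtual and lies on the object side; the object distance for lens 2 is d_o2 = 48 - (-10.717) = 58.717 cm.
Second lens: d_i2 = 1/(1/22.5 - 1/(58.717)) = 36.478 cm.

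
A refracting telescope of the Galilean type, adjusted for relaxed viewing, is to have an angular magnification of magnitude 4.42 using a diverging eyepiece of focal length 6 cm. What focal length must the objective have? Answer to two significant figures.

27 cm

|M| = f_obj/|f_eye|, so f_obj = |M| x |f_eye| = 4.42 x 6 = 26.520 cm.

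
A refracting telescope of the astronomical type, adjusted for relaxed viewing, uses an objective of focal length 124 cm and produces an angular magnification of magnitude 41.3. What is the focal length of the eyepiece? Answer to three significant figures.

|M| = f_obj/f_eye, so f_eye = f_obj/|M| = 124/41.3 = 3.002 cm.

3.00 cm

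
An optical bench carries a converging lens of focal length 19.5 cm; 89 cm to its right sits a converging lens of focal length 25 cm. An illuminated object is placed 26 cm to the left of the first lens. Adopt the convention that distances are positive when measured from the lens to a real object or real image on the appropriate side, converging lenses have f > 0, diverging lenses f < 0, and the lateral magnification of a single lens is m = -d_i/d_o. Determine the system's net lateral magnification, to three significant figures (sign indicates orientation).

Applying the thin-lens equation to the first lens, 1/19.5 = 1/26 + 1/d_i1, which gives d_i1 = 78.000 cm.
Its lateral magnification is m_1 = -d_i1/d_o1 = -(78.000)/26 = -3.0000.
The intermediate image is 78.000 cm to the right of lens 1, so d_o2 = L - d_i1 = 89 - 78.000 = 11.000 cm.
Applying the thin-lens equation again with f_2 = 25 cm and d_o2 = 11.000 cm gives d_i2 = -19.643 cm.
m_2 = -(-19.643)/(11.000) = 1.7857.
Overall magnification: m = m_1 m_2 = -5.3571.

-5.36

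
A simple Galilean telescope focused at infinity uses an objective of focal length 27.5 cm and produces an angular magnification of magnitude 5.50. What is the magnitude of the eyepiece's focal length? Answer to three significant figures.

5.00 cm

|M| = f_obj/|f_eye|, so |f_eye| = f_obj/|M| = 27.5/5.5 = 5.000 cm.
(The eyepiece is diverging, so its signed focal length is -5.000 cm.)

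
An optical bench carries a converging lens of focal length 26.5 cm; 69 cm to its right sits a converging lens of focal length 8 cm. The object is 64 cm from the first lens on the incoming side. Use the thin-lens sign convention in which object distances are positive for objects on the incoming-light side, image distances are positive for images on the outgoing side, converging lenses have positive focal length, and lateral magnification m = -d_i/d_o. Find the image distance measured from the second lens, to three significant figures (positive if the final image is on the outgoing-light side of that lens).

First lens: d_i1 = 1/(1/26.5 - 1/64) = 45.227 cm.
The intermediate image is 45.227 cm to the right of lens 1, so d_o2 = L - d_i1 = 69 - 45.227 = 23.773 cm.
Second lens: d_i2 = 1/(1/8 - 1/(23.773)) = 12.057 cm.

12.1 cm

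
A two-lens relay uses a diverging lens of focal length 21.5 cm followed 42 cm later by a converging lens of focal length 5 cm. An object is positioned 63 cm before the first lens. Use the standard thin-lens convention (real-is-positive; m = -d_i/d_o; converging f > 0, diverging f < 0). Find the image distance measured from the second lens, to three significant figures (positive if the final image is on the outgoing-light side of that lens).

First lens: d_i1 = 1/(1/(-21.5) - 1/63) = -16.030 cm.
The intermediate image is virtual, 16.030 cm to the left of lens 1, so d_o2 = L - d_i1 = 42 - (-16.030) = 58.030 cm.
Second lens: d_i2 = 1/(1/5 - 1/(58.030)) = 5.471 cm.

5.47 cm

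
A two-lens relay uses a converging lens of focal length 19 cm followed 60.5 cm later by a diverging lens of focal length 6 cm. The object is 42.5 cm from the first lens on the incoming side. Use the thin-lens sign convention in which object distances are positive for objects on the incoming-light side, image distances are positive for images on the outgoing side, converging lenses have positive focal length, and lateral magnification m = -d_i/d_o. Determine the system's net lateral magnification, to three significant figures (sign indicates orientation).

First lens: d_i1 = 1/(1/19 - 1/42.5) = 34.362 cm.
m_1 = -(34.362)/42.5 = -0.8085.
The intermediate image is 34.362 cm to the right of lens 1, so d_o2 = L - d_i1 = 60.5 - 34.362 = 26.138 cm.
Second lens: d_i2 = 1/(1/(-6) - 1/(26.138)) = -4.880 cm.
m_2 = -(-4.880)/(26.138) = 0.1867.
Total m = m_1 x m_2 = (-0.8085)(0.1867) = -0.1509.

-0.151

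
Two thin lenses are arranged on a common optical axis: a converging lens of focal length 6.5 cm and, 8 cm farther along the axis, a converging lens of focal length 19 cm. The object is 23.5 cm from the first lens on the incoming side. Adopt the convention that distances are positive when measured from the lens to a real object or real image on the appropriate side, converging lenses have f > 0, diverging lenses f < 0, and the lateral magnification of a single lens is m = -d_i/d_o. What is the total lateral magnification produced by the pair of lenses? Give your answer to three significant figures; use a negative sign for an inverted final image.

-0.364

Lens 1: 1/d_i1 = 1/f_1 - 1/d_o1 = 1/6.5 - 1/23.5 = 0.11129 cm^-1, so d_i1 = 8.985 cm.
m_1 = -(8.985)/23.5 = -0.3824.
Since 8.985 cm > 8 cm, the first image lies past the second lens and serves as a virtual object: d_o2 = L - d_i1 = -0.985 cm.
Lens 2: 1/d_i2 = 1/f_2 - 1/d_o2 = 1/19 - 1/(-0.985) = 1.06756 cm^-1, so d_i2 = 0.937 cm.
m_2 = -(0.937)/(-0.985) = 0.9507.
Overall magnification: m = m_1 m_2 = -0.3635.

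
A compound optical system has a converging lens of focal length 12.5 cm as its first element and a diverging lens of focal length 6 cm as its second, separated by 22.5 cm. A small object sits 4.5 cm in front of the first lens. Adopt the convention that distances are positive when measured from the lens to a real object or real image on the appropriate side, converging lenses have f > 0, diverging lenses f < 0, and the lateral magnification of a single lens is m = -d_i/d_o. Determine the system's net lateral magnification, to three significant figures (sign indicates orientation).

0.264

Applying the thin-lens equation to the first lens, 1/12.5 = 1/4.5 + 1/d_i1, which gives d_i1 = -7.031 cm.
Its lateral magnification is m_1 = -d_i1/d_o1 = -(-7.031)/4.5 = 1.5625.
With d_i1 < 0 the first image is virtual and lies on the object side; the object distance for lens 2 is d_o2 = 22.5 - (-7.031) = 29.531 cm.
Applying the thin-lens equation again with f_2 = -6 cm and d_o2 = 29.531 cm gives d_i2 = -4.987 cm.
m_2 = -(-4.987)/(29.531) = 0.1689.
Overall magnification: m = m_1 m_2 = 0.2639.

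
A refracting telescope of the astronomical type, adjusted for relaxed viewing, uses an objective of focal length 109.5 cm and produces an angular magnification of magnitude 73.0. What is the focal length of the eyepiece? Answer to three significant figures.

|M| = f_obj/f_eye, so f_eye = f_obj/|M| = 109.5/73.0 = 1.500 cm.

1.50 cm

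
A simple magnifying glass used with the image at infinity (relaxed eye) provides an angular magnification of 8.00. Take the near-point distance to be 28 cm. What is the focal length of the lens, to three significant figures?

For the image at infinity, M = D/f.
f = D/M = 28/8.0 = 3.500 cm.

3.50 cm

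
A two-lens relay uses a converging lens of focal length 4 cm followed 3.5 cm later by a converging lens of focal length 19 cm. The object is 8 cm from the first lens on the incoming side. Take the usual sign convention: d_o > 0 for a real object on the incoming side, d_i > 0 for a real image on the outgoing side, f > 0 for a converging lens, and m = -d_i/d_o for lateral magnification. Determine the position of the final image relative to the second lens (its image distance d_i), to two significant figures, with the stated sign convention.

First lens: d_i1 = 1/(1/4 - 1/8) = 8.000 cm.
Since 8.000 cm > 3.5 cm, the first image lies past the second lens and serves as a virtual object: d_o2 = L - d_i1 = -4.500 cm.
Second lens: d_i2 = 1/(1/19 - 1/(-4.500)) = 3.638 cm.

3.6 cm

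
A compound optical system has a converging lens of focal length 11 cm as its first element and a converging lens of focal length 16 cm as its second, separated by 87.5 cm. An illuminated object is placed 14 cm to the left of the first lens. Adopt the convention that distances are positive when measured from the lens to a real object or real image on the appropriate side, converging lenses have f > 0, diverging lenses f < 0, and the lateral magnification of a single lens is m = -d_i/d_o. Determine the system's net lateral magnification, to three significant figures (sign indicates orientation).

2.91

Applying the thin-lens equation to the first lens, 1/11 = 1/14 + 1/d_i1, which gives d_i1 = 51.333 cm.
Its lateral magnification is m_1 = -d_i1/d_o1 = -(51.333)/14 = -3.6667.
Object distance for lens 2: d_o2 = 87.5 - 51.333 = 36.167 cm.
Applying the thin-lens equation again with f_2 = 16 cm and d_o2 = 36.167 cm gives d_i2 = 28.694 cm.
m_2 = -(28.694)/(36.167) = -0.7934.
Overall magnification: m = m_1 m_2 = 2.9091.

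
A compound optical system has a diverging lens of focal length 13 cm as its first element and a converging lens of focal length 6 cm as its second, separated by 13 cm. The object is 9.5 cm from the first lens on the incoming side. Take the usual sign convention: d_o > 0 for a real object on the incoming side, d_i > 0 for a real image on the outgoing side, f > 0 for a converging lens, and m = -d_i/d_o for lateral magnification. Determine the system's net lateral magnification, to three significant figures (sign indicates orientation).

-0.278

Applying the thin-lens equation to the first lens, 1/(-13) = 1/9.5 + 1/d_i1, which gives d_i1 = -5.489 cm.
Its lateral magnification is m_1 = -d_i1/d_o1 = -(-5.489)/9.5 = 0.5778.
With d_i1 < 0 the first image is virtual and lies on the object side; the object distance for lens 2 is d_o2 = 13 - (-5.489) = 18.489 cm.
Applying the thin-lens equation again with f_2 = 6 cm and d_o2 = 18.489 cm gives d_i2 = 8.883 cm.
m_2 = -(8.883)/(18.489) = -0.4804.
Overall magnification: m = m_1 m_2 = -0.2776.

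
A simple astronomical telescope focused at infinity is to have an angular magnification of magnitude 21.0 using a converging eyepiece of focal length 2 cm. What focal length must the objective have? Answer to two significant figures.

42 cm

|M| = f_obj/|f_eye|, so f_obj = |M| x |f_eye| = 21.0 x 2 = 42.000 cm.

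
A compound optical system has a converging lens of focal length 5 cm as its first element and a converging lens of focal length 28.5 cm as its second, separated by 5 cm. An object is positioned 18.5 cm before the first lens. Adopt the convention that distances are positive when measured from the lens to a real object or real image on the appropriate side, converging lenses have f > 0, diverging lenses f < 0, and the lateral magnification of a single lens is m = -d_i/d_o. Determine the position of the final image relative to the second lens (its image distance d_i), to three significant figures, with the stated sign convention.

Applying the thin-lens equation to the first lens, 1/5 = 1/18.5 + 1/d_i1, which gives d_i1 = 6.852 cm.
Since 6.852 cm > 5 cm, the first image lies past the second lens and serves as a virtual object: d_o2 = L - d_i1 = -1.852 cm.
Applying the thin-lens equation again with f_2 = 28.5 cm and d_o2 = -1.852 cm gives d_i2 = 1.739 cm.

1.74 cm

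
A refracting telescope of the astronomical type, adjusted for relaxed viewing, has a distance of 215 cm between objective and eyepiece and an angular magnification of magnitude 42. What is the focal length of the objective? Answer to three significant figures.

210 cm

In normal adjustment the tube length equals f_obj + f_eye and |M| = f_obj/f_eye.
So f_obj = 42 f_eye and 42 f_eye + f_eye = 215 cm, giving f_eye = 215/43 = 5.000 cm and f_obj = 210.000 cm.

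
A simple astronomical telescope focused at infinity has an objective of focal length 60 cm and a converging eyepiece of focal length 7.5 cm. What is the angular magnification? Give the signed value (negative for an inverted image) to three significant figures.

M = -f_obj/f_eye = -60/(7.5) = -8.000.

-8.00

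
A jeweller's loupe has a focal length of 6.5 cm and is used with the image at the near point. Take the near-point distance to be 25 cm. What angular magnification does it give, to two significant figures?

4.8

M = 1 + D/f = 1 + 25/6.5 = 4.846.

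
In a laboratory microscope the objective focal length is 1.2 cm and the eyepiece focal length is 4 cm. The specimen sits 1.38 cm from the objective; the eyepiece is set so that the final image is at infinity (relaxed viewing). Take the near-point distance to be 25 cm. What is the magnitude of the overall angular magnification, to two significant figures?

Objective: 1/d_i = 1/f_obj - 1/d_o = 1/1.2 - 1/1.38 = 0.10870 cm^-1, so d_i = 9.200 cm.
m_obj = -d_i/d_o = -9.200/1.38 = -6.667.
Eyepiece angular magnification (image at infinity): M_eye = D/f_e = 25/4 = 6.250.
Overall M = m_obj x M_eye = (-6.667)(6.250) = -41.67.
|M| = 41.67.

42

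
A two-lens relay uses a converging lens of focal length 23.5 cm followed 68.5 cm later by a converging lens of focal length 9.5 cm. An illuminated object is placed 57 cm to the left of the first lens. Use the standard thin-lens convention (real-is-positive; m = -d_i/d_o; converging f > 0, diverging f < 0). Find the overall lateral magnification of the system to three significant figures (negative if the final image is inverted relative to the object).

0.350

Lens 1: 1/d_i1 = 1/f_1 - 1/d_o1 = 1/23.5 - 1/57 = 0.02501 cm^-1, so d_i1 = 39.985 cm.
m_1 = -(39.985)/57 = -0.7015.
Object distance for lens 2: d_o2 = 68.5 - 39.985 = 28.515 cm.
Lens 2: 1/d_i2 = 1/f_2 - 1/d_o2 = 1/9.5 - 1/(28.515) = 0.07019 cm^-1, so d_i2 = 14.246 cm.
m_2 = -(14.246)/(28.515) = -0.4996.
Overall magnification: m = m_1 m_2 = 0.3505.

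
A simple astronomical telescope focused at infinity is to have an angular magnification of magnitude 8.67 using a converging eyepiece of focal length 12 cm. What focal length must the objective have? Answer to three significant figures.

|M| = f_obj/|f_eye|, so f_obj = |M| x |f_eye| = 8.67 x 12 = 104.040 cm.

104 cm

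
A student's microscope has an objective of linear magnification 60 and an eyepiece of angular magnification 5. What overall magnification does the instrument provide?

300

The overall magnification of a compound microscope is the product of the objective and eyepiece magnifications:
M = M_obj x M_eye = 60 x 5 = 300.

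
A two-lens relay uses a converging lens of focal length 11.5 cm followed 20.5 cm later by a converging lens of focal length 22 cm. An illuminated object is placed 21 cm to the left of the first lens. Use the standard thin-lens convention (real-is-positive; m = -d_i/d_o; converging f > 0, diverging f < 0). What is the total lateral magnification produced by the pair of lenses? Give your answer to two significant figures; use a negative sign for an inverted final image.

-0.99

Lens 1: 1/d_i1 = 1/f_1 - 1/d_o1 = 1/11.5 - 1/21 = 0.03934 cm^-1, so d_i1 = 25.421 cm.
m_1 = -(25.421)/21 = -1.2105.
This image would form 25.421 cm past lens 1, i.e. 4.921 cm beyond lens 2, so it is a virtual object for lens 2: d_o2 = 20.5 - 25.421 = -4.921 cm.
Lens 2: 1/d_i2 = 1/f_2 - 1/d_o2 = 1/22 - 1/(-4.921) = 0.24866 cm^-1, so d_i2 = 4.022 cm.
m_2 = -(4.022)/(-4.921) = 0.8172.
Total m = m_1 x m_2 = (-1.2105)(0.8172) = -0.9892.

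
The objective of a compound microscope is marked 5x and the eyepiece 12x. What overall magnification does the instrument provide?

The overall magnification of a compound microscope is the product of the objective and eyepiece magnifications:
M = M_obj x M_eye = 5 x 12 = 60.

60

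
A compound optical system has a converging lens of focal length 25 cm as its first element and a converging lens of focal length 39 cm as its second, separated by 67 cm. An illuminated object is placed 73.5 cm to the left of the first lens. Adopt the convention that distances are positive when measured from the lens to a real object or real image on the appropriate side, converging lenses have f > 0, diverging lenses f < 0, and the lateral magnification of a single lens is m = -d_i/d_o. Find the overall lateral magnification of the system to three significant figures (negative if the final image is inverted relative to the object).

-2.03

First lens: d_i1 = 1/(1/25 - 1/73.5) = 37.887 cm.
m_1 = -(37.887)/73.5 = -0.5155.
Object distance for lens 2: d_o2 = 67 - 37.887 = 29.113 cm.
Second lens: d_i2 = 1/(1/39 - 1/(29.113)) = -114.845 cm.
m_2 = -(-114.845)/(29.113) = 3.9447.
Total m = m_1 x m_2 = (-0.5155)(3.9447) = -2.0334.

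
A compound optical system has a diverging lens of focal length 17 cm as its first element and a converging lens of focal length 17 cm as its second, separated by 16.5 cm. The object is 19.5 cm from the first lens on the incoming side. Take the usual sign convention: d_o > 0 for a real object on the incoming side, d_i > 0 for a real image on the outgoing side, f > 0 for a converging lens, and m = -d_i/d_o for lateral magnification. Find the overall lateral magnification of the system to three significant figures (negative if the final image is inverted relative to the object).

-0.923

First lens: d_i1 = 1/(1/(-17) - 1/19.5) = -9.082 cm.
m_1 = -(-9.082)/19.5 = 0.4658.
The intermediate image is virtual, 9.082 cm to the left of lens 1, so d_o2 = L - d_i1 = 16.5 - (-9.082) = 25.582 cm.
Second lens: d_i2 = 1/(1/17 - 1/(25.582)) = 50.674 cm.
m_2 = -(50.674)/(25.582) = -1.9808.
The system's lateral magnification is m_1 m_2 = (0.4658)(-1.9808) = -0.9226.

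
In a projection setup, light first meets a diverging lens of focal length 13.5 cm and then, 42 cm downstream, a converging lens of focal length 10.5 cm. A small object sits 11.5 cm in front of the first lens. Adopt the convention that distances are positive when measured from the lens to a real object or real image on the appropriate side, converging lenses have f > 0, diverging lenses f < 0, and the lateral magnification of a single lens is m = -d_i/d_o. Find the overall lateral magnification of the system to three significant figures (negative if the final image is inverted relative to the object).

Lens 1: 1/d_i1 = 1/f_1 - 1/d_o1 = 1/(-13.5) - 1/11.5 = -0.16103 cm^-1, so d_i1 = -6.210 cm.
m_1 = -(-6.210)/11.5 = 0.5400.
With d_i1 < 0 the first image is virtual and lies on the object side; the object distance for lens 2 is d_o2 = 42 - (-6.210) = 48.210 cm.
Lens 2: 1/d_i2 = 1/f_2 - 1/d_o2 = 1/10.5 - 1/(48.210) = 0.07450 cm^-1, so d_i2 = 13.424 cm.
m_2 = -(13.424)/(48.210) = -0.2784.
Total m = m_1 x m_2 = (0.5400)(-0.2784) = -0.1504.

-0.150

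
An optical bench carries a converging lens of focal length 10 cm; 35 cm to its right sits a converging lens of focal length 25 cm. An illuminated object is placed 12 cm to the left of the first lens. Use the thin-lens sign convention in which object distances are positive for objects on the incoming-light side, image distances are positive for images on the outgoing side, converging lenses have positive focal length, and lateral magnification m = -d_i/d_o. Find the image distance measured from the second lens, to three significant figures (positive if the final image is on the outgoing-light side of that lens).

12.5 cm

Lens 1: 1/d_i1 = 1/f_1 - 1/d_o1 = 1/10 - 1/12 = 0.01667 cm^-1, so d_i1 = 60.000 cm.
Since 60.000 cm > 35 cm, the first image lies past the second lens and serves as a virtual object: d_o2 = L - d_i1 = -25.000 cm.
Lens 2: 1/d_i2 = 1/f_2 - 1/d_o2 = 1/25 - 1/(-25.000) = 0.08000 cm^-1, so d_i2 = 12.500 cm.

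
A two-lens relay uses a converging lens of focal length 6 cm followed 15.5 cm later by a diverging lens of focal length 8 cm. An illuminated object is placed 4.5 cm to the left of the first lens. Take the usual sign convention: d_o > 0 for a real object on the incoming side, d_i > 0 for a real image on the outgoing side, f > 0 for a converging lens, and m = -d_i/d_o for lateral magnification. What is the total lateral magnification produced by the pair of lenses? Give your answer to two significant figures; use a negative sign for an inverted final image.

0.77

Applying the thin-lens equation to the first lens, 1/6 = 1/4.5 + 1/d_i1, which gives d_i1 = -18.000 cm.
Its lateral magnification is m_1 = -d_i1/d_o1 = -(-18.000)/4.5 = 4.0000.
The intermediate image is virtual, 18.000 cm to the left of lens 1, so d_o2 = L - d_i1 = 15.5 - (-18.000) = 33.500 cm.
Applying the thin-lens equation again with f_2 = -8 cm and d_o2 = 33.500 cm gives d_i2 = -6.458 cm.
m_2 = -(-6.458)/(33.500) = 0.1928.
The system's lateral magnification is m_1 m_2 = (4.0000)(0.1928) = 0.7711.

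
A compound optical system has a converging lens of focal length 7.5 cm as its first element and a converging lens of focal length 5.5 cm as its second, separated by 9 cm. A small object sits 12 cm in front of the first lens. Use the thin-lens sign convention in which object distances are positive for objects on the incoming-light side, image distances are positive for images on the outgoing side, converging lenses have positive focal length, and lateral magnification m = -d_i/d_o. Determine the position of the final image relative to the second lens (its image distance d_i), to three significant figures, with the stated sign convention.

First lens: d_i1 = 1/(1/7.5 - 1/12) = 20.000 cm.
Since 20.000 cm > 9 cm, the first image lies past the second lens and serves as a virtual object: d_o2 = L - d_i1 = -11.000 cm.
Second lens: d_i2 = 1/(1/5.5 - 1/(-11.000)) = 3.667 cm.

3.67 cm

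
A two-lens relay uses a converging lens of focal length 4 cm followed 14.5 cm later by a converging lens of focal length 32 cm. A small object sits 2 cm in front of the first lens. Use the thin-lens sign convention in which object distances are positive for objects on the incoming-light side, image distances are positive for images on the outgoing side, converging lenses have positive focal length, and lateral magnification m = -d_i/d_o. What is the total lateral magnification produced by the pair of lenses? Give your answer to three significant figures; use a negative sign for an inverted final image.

4.74

Applying the thin-lens equation to the first lens, 1/4 = 1/2 + 1/d_i1, which gives d_i1 = -4.000 cm.
Its lateral magnification is m_1 = -d_i1/d_o1 = -(-4.000)/2 = 2.0000.
With d_i1 < 0 the first image is virtual and lies on the object side; the object distance for lens 2 is d_o2 = 14.5 - (-4.000) = 18.500 cm.
Applying the thin-lens equation again with f_2 = 32 cm and d_o2 = 18.500 cm gives d_i2 = -43.852 cm.
m_2 = -(-43.852)/(18.500) = 2.3704.
The system's lateral magnification is m_1 m_2 = (2.0000)(2.3704) = 4.7407.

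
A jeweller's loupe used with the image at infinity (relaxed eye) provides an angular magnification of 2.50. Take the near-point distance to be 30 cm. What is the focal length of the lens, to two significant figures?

12 cm

For the image at infinity, M = D/f.
f = D/M = 30/2.5 = 12.000 cm.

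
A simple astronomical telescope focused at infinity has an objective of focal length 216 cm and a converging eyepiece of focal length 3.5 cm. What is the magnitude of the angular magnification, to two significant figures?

62

|M| = f_obj/|f_eye| = 216/3.5 = 61.714.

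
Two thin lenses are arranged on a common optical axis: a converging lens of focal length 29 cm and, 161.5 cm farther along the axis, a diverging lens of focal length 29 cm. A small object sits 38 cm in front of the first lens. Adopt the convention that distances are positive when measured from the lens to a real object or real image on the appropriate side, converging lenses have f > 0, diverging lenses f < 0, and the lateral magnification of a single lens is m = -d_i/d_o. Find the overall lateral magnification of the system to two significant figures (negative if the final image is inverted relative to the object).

Applying the thin-lens equation to the first lens, 1/29 = 1/38 + 1/d_i1, which gives d_i1 = 122.444 cm.
Its lateral magnification is m_1 = -d_i1/d_o1 = -(122.444)/38 = -3.2222.
That image sits 39.056 cm in front of the second lens, so d_o2 = 39.056 cm.
Applying the thin-lens equation again with f_2 = -29 cm and d_o2 = 39.056 cm gives d_i2 = -16.642 cm.
m_2 = -(-16.642)/(39.056) = 0.4261.
Total m = m_1 x m_2 = (-3.2222)(0.4261) = -1.3731.

-1.4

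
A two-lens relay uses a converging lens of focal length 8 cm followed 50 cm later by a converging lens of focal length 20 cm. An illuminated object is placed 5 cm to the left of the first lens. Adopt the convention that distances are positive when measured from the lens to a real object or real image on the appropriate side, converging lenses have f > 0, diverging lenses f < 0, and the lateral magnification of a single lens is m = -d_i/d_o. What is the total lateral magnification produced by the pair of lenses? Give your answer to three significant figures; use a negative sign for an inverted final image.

Lens 1: 1/d_i1 = 1/f_1 - 1/d_o1 = 1/8 - 1/5 = -0.07500 cm^-1, so d_i1 = -13.333 cm.
m_1 = -(-13.333)/5 = 2.6667.
With d_i1 < 0 the first image is virtual and lies on the object side; the object distance for lens 2 is d_o2 = 50 - (-13.333) = 63.333 cm.
Lens 2: 1/d_i2 = 1/f_2 - 1/d_o2 = 1/20 - 1/(63.333) = 0.03421 cm^-1, so d_i2 = 29.231 cm.
m_2 = -(29.231)/(63.333) = -0.4615.
Overall magnification: m = m_1 m_2 = -1.2308.

-1.23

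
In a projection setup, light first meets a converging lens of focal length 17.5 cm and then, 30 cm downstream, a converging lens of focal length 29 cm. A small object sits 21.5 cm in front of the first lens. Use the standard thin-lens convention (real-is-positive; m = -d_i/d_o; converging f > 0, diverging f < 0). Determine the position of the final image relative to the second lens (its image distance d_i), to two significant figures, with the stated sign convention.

Lens 1: 1/d_i1 = 1/f_1 - 1/d_o1 = 1/17.5 - 1/21.5 = 0.01063 cm^-1, so d_i1 = 94.063 cm.
This image would form 94.063 cm past lens 1, i.e. 64.063 cm beyond lens 2, so it is a virtual object for lens 2: d_o2 = 30 - 94.063 = -64.063 cm.
Lens 2: 1/d_i2 = 1/f_2 - 1/d_o2 = 1/29 - 1/(-64.063) = 0.05009 cm^-1, so d_i2 = 19.963 cm.

20 cm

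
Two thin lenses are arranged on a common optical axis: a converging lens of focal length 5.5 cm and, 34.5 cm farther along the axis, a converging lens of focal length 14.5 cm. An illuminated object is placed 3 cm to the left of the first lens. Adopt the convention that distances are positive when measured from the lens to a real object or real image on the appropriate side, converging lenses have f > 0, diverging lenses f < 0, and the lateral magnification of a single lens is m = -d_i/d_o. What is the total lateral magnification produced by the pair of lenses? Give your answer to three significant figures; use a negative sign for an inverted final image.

Applying the thin-lens equation to the first lens, 1/5.5 = 1/3 + 1/d_i1, which gives d_i1 = -6.600 cm.
Its lateral magnification is m_1 = -d_i1/d_o1 = -(-6.600)/3 = 2.2000.
The intermediate image is virtual, 6.600 cm to the left of lens 1, so d_o2 = L - d_i1 = 34.5 - (-6.600) = 41.100 cm.
Applying the thin-lens equation again with f_2 = 14.5 cm and d_o2 = 41.100 cm gives d_i2 = 22.404 cm.
m_2 = -(22.404)/(41.100) = -0.5451.
Total m = m_1 x m_2 = (2.2000)(-0.5451) = -1.1992.

-1.20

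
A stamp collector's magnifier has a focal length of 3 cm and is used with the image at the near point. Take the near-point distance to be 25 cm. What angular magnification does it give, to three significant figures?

M = 1 + D/f = 1 + 25/3 = 9.333.

9.33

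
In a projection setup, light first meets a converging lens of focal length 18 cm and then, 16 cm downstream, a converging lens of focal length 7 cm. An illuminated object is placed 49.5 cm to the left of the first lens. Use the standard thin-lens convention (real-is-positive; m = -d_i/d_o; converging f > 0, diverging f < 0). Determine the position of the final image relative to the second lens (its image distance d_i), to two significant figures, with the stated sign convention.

Lens 1: 1/d_i1 = 1/f_1 - 1/d_o1 = 1/18 - 1/49.5 = 0.03535 cm^-1, so d_i1 = 28.286 cm.
Since 28.286 cm > 16 cm, the first image lies past the second lens and serves as a virtual object: d_o2 = L - d_i1 = -12.286 cm.
Lens 2: 1/d_i2 = 1/f_2 - 1/d_o2 = 1/7 - 1/(-12.286) = 0.22425 cm^-1, so d_i2 = 4.459 cm.

4.5 cm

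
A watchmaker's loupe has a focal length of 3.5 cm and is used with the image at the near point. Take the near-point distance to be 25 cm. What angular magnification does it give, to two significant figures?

8.1

M = 1 + D/f = 1 + 25/3.5 = 8.143.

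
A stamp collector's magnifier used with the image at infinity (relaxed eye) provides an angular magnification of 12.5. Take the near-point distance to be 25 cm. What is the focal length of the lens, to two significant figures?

For the image at infinity, M = D/f.
f = D/M = 25/12.5 = 2.000 cm.

2.0 cm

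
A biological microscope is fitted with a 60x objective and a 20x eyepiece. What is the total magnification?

1200

The overall magnification of a compound microscope is the product of the objective and eyepiece magnifications:
M = M_obj x M_eye = 60 x 20 = 1200.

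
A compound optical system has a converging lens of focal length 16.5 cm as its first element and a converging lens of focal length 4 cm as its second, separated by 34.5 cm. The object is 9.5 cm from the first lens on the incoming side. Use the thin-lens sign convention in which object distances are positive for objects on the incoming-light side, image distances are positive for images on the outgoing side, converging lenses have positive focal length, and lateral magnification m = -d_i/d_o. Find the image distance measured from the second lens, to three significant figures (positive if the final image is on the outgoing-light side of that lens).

4.30 cm

Applying the thin-lens equation to the first lens, 1/16.5 = 1/9.5 + 1/d_i1, which gives d_i1 = -22.393 cm.
With d_i1 < 0 the first image is virtual and lies on the object side; the object distance for lens 2 is d_o2 = 34.5 - (-22.393) = 56.893 cm.
Applying the thin-lens equation again with f_2 = 4 cm and d_o2 = 56.893 cm gives d_i2 = 4.302 cm.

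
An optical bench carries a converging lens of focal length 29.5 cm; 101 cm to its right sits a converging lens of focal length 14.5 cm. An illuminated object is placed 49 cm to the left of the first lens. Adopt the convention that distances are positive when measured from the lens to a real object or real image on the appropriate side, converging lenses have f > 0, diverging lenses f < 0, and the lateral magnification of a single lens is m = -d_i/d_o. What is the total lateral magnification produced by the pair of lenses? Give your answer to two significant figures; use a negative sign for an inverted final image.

Lens 1: 1/d_i1 = 1/f_1 - 1/d_o1 = 1/29.5 - 1/49 = 0.01349 cm^-1, so d_i1 = 74.128 cm.
m_1 = -(74.128)/49 = -1.5128.
Object distance for lens 2: d_o2 = 101 - 74.128 = 26.872 cm.
Lens 2: 1/d_i2 = 1/f_2 - 1/d_o2 = 1/14.5 - 1/(26.872) = 0.03175 cm^-1, so d_i2 = 31.494 cm.
m_2 = -(31.494)/(26.872) = -1.1720.
Total m = m_1 x m_2 = (-1.5128)(-1.1720) = 1.7731.

1.8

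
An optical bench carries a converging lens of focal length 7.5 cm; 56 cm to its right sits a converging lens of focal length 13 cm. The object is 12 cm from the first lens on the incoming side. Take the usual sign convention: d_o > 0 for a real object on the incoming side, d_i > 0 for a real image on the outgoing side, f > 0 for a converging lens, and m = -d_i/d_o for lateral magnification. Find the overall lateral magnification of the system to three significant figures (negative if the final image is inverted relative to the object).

First lens: d_i1 = 1/(1/7.5 - 1/12) = 20.000 cm.
m_1 = -(20.000)/12 = -1.6667.
The intermediate image is 20.000 cm to the right of lens 1, so d_o2 = L - d_i1 = 56 - 20.000 = 36.000 cm.
Second lens: d_i2 = 1/(1/13 - 1/(36.000)) = 20.348 cm.
m_2 = -(20.348)/(36.000) = -0.5652.
The system's lateral magnification is m_1 m_2 = (-1.6667)(-0.5652) = 0.9420.

0.942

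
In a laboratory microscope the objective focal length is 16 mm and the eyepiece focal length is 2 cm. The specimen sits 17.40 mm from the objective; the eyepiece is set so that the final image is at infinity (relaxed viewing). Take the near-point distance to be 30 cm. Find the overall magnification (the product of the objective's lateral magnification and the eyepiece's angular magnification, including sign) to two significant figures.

-170

Convert to cm: f_obj = 16 mm = 1.6 cm; d_o = 17.40 mm = 1.74 cm.
Objective: 1/d_i = 1/f_obj - 1/d_o = 1/1.6 - 1/1.74 = 0.05029 cm^-1, so d_i = 19.886 cm.
m_obj = -d_i/d_o = -19.886/1.74 = -11.429.
Eyepiece angular magnification (image at infinity): M_eye = D/f_e = 30/2 = 15.000.
Overall M = m_obj x M_eye = (-11.429)(15.000) = -171.43.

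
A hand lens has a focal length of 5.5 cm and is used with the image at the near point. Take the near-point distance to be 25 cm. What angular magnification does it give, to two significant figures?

5.5

M = 1 + D/f = 1 + 25/5.5 = 5.545.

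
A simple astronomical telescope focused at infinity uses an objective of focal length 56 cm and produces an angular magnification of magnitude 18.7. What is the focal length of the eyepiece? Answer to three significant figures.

2.99 cm

|M| = f_obj/f_eye, so f_eye = f_obj/|M| = 56/18.7 = 2.995 cm.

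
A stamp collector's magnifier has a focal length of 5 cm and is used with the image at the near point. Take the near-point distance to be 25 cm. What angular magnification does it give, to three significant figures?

6.00

M = 1 + D/f = 1 + 25/5 = 6.000.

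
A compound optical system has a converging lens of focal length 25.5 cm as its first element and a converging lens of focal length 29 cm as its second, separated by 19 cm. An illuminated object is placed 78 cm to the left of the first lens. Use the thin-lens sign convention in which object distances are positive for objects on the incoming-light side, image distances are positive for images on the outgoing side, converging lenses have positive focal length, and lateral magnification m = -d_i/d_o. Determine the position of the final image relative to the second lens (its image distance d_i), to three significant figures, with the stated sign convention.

11.4 cm

Lens 1: 1/d_i1 = 1/f_1 - 1/d_o1 = 1/25.5 - 1/78 = 0.02640 cm^-1, so d_i1 = 37.886 cm.
This image would form 37.886 cm past lens 1, i.e. 18.886 cm beyond lens 2, so it is a virtual object for lens 2: d_o2 = 19 - 37.886 = -18.886 cm.
Lens 2: 1/d_i2 = 1/f_2 - 1/d_o2 = 1/29 - 1/(-18.886) = 0.08743 cm^-1, so d_i2 = 11.437 cm.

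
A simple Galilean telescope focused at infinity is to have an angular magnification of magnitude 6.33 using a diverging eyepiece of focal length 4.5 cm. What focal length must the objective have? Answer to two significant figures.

|M| = f_obj/|f_eye|, so f_obj = |M| x |f_eye| = 6.33 x 4.5 = 28.485 cm.

28 cm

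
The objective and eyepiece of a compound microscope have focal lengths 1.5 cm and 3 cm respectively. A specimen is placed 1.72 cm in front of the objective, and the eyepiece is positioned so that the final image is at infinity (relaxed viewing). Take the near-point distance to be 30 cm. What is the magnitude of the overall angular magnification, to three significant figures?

68.2

Objective: 1/d_i = 1/f_obj - 1/d_o = 1/1.5 - 1/1.72 = 0.08527 cm^-1, so d_i = 11.727 cm.
m_obj = -d_i/d_o = -11.727/1.72 = -6.818.
Eyepiece angular magnification (image at infinity): M_eye = D/f_e = 30/3 = 10.000.
Overall M = m_obj x M_eye = (-6.818)(10.000) = -68.18.
|M| = 68.18.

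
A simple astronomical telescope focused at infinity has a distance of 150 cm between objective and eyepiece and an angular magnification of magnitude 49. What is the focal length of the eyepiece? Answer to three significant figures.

In normal adjustment the tube length equals f_obj + f_eye and |M| = f_obj/f_eye.
So f_obj = 49 f_eye and 49 f_eye + f_eye = 150 cm, giving f_eye = 150/50 = 3.000 cm and f_obj = 147.000 cm.

3.00 cm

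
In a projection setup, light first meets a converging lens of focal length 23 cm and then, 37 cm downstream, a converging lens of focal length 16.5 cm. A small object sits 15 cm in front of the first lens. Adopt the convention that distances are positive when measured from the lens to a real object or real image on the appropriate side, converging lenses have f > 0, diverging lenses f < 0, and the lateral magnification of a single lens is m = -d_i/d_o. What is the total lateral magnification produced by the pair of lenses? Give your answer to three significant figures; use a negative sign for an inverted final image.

Applying the thin-lens equation to the first lens, 1/23 = 1/15 + 1/d_i1, which gives d_i1 = -43.125 cm.
Its lateral magnification is m_1 = -d_i1/d_o1 = -(-43.125)/15 = 2.8750.
The intermediate image is virtual, 43.125 cm to the left of lens 1, so d_o2 = L - d_i1 = 37 - (-43.125) = 80.125 cm.
Applying the thin-lens equation again with f_2 = 16.5 cm and d_o2 = 80.125 cm gives d_i2 = 20.779 cm.
m_2 = -(20.779)/(80.125) = -0.2593.
Total m = m_1 x m_2 = (2.8750)(-0.2593) = -0.7456.

-0.746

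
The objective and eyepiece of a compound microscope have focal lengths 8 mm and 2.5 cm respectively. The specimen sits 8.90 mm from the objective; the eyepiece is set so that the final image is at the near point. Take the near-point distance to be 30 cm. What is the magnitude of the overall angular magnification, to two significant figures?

Convert to cm: f_obj = 8 mm = 0.8 cm; d_o = 8.90 mm = 0.89 cm.
Objective: 1/d_i = 1/f_obj - 1/d_o = 1/0.8 - 1/0.89 = 0.12640 cm^-1, so d_i = 7.911 cm.
m_obj = -d_i/d_o = -7.911/0.89 = -8.889.
Eyepiece angular magnification (image at near point): M_eye = 1 + D/f_e = 1 + 30/2.5 = 13.000.
Overall M = m_obj x M_eye = (-8.889)(13.000) = -115.56.
|M| = 115.56.

120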